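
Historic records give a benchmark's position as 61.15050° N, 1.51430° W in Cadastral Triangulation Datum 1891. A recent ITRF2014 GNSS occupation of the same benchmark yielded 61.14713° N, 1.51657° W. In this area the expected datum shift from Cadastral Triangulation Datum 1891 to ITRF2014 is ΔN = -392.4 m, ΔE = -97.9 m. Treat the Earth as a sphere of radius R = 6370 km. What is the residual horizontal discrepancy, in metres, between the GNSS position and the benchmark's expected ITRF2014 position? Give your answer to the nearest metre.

30 m

Observed coordinate differences: Δφ = -0.00337°, Δλ = -0.00227°.
Converting to metres (1° lat = 111177 m, cos φ = 0.482511): observed ΔN = -374.7 m, observed ΔE = -121.8 m.
Subtracting the expected shift leaves a residual of -374.7 − (-392.4) = 17.7 m north and -121.8 − (-97.9) = -23.9 m east.
Residual distance = √(17.7² + (-23.9)²) = 29.7 m.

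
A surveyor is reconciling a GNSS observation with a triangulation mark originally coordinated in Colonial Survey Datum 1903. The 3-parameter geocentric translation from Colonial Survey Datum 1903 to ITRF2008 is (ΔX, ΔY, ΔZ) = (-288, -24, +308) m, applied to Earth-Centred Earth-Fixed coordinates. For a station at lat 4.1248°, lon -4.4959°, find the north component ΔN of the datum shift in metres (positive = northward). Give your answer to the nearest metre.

ΔN = 328 m

At φ = 4.1248°, λ = -4.4959°: sin φ = 0.071929, cos φ = 0.997410, sin λ = -0.078388, cos λ = 0.996923.
ΔN = −sin φ cos λ·ΔX − sin φ sin λ·ΔY + cos φ·ΔZ = −(0.071929)(0.996923)(-288) − (0.071929)(-0.078388)(-24) + (0.997410)(308) = 327.72 m.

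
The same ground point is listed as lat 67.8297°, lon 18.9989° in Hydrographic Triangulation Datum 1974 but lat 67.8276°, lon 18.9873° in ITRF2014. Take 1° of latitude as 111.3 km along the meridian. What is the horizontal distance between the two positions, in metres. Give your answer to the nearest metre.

Δφ = 67.8276° − 67.8297° = -0.0021°; Δλ = 18.9873° − 18.9989° = -0.0116°.
ΔN = Δφ × 111300 = -233.7 m; ΔE = Δλ × 111300 × cos(67.8297°) = -0.0116 × 111300 × 0.377361 = -487.2 m.
Distance = √(ΔE² + ΔN²) = √((-487.2)² + (-233.7)²) = 540.4 m.

540 m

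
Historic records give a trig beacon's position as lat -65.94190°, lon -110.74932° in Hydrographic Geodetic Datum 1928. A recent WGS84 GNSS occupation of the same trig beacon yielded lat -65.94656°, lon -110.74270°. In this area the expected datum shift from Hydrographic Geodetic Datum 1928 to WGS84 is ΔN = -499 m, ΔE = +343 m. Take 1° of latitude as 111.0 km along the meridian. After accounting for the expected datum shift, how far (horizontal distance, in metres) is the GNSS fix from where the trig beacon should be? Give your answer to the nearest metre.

Observed coordinate differences: Δφ = -0.00466°, Δλ = +0.00662°.
Converting to metres (1° lat = 111000 m, cos φ = 0.407663): observed ΔN = -517.3 m, observed ΔE = 299.6 m.
Subtracting the expected shift leaves a residual of -517.3 − (-499) = -18.3 m north and 299.6 − (343) = -43.4 m east.
Residual distance = √((-18.3)² + (-43.4)²) = 47.1 m.

47 m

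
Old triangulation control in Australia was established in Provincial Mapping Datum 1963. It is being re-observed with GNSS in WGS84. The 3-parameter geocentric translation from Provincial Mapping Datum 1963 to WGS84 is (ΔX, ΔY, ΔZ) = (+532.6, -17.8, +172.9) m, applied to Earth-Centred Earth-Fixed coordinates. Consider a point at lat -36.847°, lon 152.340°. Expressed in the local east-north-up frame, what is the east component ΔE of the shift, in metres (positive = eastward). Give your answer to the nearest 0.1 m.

ΔE = -231.5 m

At φ = -36.847°, λ = 152.340°: sin φ = -0.599680, cos φ = 0.800240, sin λ = 0.464224, cos λ = -0.885718.
ΔE = −sin λ·ΔX + cos λ·ΔY = −(0.464224)·(532.6) + (-0.885718)·(-17.8) = -231.48 m.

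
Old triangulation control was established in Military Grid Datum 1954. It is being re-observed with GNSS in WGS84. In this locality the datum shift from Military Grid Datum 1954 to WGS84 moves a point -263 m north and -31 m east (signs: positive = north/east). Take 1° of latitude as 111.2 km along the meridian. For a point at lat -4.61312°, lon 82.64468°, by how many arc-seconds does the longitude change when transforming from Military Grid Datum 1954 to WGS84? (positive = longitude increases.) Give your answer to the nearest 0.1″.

Δλ = -1.0″

At latitude -4.61312°, cos φ = 0.996760.
1° of longitude at this latitude = 111.2 × cos φ = 110.84 km, so Δλ = -31.0 / 110839.8 = -0.0002797° = -1.007″.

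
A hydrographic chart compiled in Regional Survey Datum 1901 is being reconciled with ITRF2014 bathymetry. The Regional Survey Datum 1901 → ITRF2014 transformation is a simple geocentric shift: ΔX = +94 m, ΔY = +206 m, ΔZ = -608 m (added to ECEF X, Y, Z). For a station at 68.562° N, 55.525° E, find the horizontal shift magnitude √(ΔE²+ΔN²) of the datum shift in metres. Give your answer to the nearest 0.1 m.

431.6 m

At φ = 68.562°, λ = 55.525°: sin φ = 0.930814, cos φ = 0.365494, sin λ = 0.824373, cos λ = 0.566047.
ΔE = −sin λ·ΔX + cos λ·ΔY = −(0.824373)·(94) + (0.566047)·(206) = 39.11 m.
ΔN = −sin φ cos λ·ΔX − sin φ sin λ·ΔY + cos φ·ΔZ = −(0.930814)(0.566047)(94) − (0.930814)(0.824373)(206) + (0.365494)(-608) = -429.82 m.
Horizontal magnitude = √(ΔE² + ΔN²) = √(39.11² + (-429.82)²) = 431.60 m.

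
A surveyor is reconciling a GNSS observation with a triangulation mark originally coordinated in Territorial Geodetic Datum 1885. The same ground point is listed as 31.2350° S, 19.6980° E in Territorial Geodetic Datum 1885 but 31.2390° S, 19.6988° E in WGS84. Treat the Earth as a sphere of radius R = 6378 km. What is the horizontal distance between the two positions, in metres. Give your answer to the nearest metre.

Δφ = -31.2390° − -31.2350° = -0.0040°; Δλ = 19.6988° − 19.6980° = +0.0008°.
1° along a meridian = πR/180 = 111317 m.
ΔN = Δφ × 111317 = -445.3 m; ΔE = Δλ × 111317 × cos(-31.2350°) = +0.0008 × 111317 × 0.855048 = 76.1 m.
Distance = √(ΔE² + ΔN²) = √(76.1² + (-445.3)²) = 451.7 m.

452 m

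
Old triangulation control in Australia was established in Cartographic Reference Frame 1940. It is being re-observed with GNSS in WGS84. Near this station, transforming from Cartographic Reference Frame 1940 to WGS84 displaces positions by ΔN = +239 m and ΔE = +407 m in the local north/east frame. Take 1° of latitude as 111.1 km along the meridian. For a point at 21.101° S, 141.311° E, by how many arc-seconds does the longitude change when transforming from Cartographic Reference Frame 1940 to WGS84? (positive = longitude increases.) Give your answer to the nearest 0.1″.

At latitude -21.101°, cos φ = 0.932947.
1° of longitude at this latitude = 111.1 × cos φ = 103.65 km, so Δλ = 407.0 / 103650.4 = 0.0039267° = 14.136″.

Δλ = 14.1″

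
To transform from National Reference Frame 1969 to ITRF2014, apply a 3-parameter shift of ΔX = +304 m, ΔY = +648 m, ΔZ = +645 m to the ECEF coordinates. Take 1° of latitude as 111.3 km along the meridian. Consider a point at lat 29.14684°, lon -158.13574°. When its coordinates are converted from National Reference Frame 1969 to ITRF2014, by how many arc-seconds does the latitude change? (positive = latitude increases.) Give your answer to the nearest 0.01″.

Δφ = 26.47″

sin φ = 0.487050, cos φ = 0.873374, sin λ = -0.372409, cos λ = -0.928069.
North component: ΔN = −sin φ cos λ·ΔX − sin φ sin λ·ΔY + cos φ·ΔZ = −(0.487050)(-0.928069)(304) − (0.487050)(-0.372409)(648) + (0.873374)(645) = 818.27 m.
1° of latitude spans 111300 m, so Δφ = 818.27 / 111300 × 3600 = 26.467″.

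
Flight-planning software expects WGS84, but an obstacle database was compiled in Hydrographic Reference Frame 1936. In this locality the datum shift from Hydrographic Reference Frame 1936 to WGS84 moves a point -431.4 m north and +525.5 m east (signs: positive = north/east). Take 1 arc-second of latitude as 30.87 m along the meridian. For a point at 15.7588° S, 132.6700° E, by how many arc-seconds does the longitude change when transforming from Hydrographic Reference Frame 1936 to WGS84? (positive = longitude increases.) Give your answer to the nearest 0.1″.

Δλ = 17.7″

At latitude -15.7588°, cos φ = 0.962414.
1″ of longitude at this latitude = 30.87 × cos φ = 29.7097 m, so Δλ = 525.5 / 29.7097 = 17.688″.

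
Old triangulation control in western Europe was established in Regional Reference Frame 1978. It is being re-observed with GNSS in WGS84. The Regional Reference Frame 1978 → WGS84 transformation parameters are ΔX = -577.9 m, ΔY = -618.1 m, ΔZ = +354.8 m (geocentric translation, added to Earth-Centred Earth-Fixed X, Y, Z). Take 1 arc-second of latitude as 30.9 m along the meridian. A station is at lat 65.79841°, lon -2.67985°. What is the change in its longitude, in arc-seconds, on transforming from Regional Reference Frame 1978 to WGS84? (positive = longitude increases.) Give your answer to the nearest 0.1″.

sin φ = 0.912109, cos φ = 0.409948, sin λ = -0.046755, cos λ = 0.998906.
East component: ΔE = −sin λ·ΔX + cos λ·ΔY = −(-0.046755)(-577.9) + (0.998906)(-618.1) = -644.44 m.
1° of latitude spans 3600 × 30.90 = 111240 m; at latitude φ, 1° of longitude spans that × cos φ = 45602.7 m, so Δλ = -644.44 / 45602.7 × 3600 = -50.874″.

Δλ = -50.9″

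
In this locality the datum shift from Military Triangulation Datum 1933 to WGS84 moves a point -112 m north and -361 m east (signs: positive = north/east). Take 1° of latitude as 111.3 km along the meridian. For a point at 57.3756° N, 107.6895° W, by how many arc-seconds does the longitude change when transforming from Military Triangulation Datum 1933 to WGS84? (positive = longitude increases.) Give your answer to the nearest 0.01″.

At latitude 57.3756°, cos φ = 0.539130.
1° of longitude at this latitude = 111.3 × cos φ = 60.01 km, so Δλ = -361.0 / 60005.1 = -0.0060162° = -21.658″.

Δλ = -21.66″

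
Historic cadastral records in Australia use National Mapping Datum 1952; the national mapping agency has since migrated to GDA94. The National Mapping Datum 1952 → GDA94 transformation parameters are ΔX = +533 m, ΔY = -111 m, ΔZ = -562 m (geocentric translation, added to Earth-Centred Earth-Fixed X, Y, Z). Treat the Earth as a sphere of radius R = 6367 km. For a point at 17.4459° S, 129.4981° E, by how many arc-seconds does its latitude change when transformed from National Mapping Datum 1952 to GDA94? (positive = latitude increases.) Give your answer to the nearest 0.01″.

Δφ = -21.49″

sin φ = -0.299805, cos φ = 0.954000, sin λ = 0.771646, cos λ = -0.636053.
North component: ΔN = −sin φ cos λ·ΔX − sin φ sin λ·ΔY + cos φ·ΔZ = −(-0.299805)(-0.636053)(533) − (-0.299805)(0.771646)(-111) + (0.954000)(-562) = -663.47 m.
1° of latitude spans πR/180 = 111125 m, so Δφ = -663.47 / 111125 × 3600 = -21.494″.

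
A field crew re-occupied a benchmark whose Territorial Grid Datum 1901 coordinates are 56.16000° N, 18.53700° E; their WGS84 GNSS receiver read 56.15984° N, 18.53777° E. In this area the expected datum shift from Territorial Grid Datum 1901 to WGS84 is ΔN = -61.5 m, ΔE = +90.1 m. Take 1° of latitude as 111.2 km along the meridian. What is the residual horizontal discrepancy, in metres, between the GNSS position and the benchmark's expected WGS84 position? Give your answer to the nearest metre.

61 m

Observed coordinate differences: Δφ = -0.00016°, Δλ = +0.00077°.
Converting to metres (1° lat = 111200 m, cos φ = 0.556876): observed ΔN = -17.8 m, observed ΔE = 47.7 m.
Subtracting the expected shift leaves a residual of -17.8 − (-61.5) = 43.7 m north and 47.7 − (90.1) = -42.4 m east.
Residual distance = √(43.7² + (-42.4)²) = 60.9 m.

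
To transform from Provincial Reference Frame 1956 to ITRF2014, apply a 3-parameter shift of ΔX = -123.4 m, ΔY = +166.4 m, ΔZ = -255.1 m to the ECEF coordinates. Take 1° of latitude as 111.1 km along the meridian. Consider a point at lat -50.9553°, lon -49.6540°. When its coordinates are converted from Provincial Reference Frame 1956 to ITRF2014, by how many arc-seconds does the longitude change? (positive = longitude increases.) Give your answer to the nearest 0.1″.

sin φ = -0.776655, cos φ = 0.629926, sin λ = -0.762149, cos λ = 0.647402.
East component: ΔE = −sin λ·ΔX + cos λ·ΔY = −(-0.762149)(-123.4) + (0.647402)(166.4) = 13.68 m.
1° of latitude spans 111100 m; at latitude φ, 1° of longitude spans that × cos φ = 69984.8 m, so Δλ = 13.68 / 69984.8 × 3600 = 0.704″.

Δλ = 0.7″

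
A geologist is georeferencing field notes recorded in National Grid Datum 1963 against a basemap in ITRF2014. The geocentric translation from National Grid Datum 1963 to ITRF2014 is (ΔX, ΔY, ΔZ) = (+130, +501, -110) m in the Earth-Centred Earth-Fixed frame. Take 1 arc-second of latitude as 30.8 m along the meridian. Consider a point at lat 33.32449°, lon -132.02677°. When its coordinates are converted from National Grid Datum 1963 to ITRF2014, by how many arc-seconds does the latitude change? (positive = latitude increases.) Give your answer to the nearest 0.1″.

Δφ = 5.2″

sin φ = 0.549380, cos φ = 0.835573, sin λ = -0.742832, cos λ = -0.669478.
North component: ΔN = −sin φ cos λ·ΔX − sin φ sin λ·ΔY + cos φ·ΔZ = −(0.549380)(-0.669478)(130) − (0.549380)(-0.742832)(501) + (0.835573)(-110) = 160.36 m.
1° of latitude spans 3600 × 30.80 = 110880 m, so Δφ = 160.36 / 110880 × 3600 = 5.206″.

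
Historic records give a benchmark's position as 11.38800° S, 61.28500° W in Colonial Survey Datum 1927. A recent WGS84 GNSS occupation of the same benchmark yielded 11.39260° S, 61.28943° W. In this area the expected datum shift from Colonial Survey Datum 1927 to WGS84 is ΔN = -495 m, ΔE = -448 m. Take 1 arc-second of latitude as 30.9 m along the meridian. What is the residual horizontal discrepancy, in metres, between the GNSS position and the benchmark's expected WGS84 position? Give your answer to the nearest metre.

Observed coordinate differences: Δφ = -0.00460°, Δλ = -0.00443°.
Converting to metres (1° lat = 111240 m, cos φ = 0.980313): observed ΔN = -511.7 m, observed ΔE = -483.1 m.
Subtracting the expected shift leaves a residual of -511.7 − (-495) = -16.7 m north and -483.1 − (-448) = -35.1 m east.
Residual distance = √((-16.7)² + (-35.1)²) = 38.9 m.

39 m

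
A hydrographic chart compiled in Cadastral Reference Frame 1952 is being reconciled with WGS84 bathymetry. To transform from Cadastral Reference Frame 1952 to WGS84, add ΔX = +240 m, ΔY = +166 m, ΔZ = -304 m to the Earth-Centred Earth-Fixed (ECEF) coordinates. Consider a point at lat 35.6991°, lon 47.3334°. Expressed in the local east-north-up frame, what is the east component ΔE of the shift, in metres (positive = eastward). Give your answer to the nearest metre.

ΔE = -64 m

At φ = 35.6991°, λ = 47.3334°: sin φ = 0.583528, cos φ = 0.812093, sin λ = 0.735310, cos λ = 0.677731.
ΔE = −sin λ·ΔX + cos λ·ΔY = −(0.735310)·(240) + (0.677731)·(166) = -63.97 m.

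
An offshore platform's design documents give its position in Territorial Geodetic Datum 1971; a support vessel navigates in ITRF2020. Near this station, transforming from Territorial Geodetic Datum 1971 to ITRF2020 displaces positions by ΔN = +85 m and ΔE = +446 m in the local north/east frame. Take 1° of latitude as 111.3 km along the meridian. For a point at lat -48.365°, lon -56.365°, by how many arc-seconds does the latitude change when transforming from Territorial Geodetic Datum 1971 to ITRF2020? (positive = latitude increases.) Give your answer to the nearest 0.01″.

Δφ = 2.75″

1° of latitude = 111.3 km, so Δφ = 85.0 / 111300 = 0.0007637° = 2.749″.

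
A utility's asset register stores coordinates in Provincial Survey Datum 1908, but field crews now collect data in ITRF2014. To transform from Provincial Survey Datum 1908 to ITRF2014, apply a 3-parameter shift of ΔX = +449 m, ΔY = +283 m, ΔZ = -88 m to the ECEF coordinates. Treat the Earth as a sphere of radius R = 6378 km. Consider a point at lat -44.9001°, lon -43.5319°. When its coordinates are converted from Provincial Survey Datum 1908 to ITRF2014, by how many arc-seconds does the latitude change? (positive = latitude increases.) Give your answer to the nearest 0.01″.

sin φ = -0.705873, cos φ = 0.708339, sin λ = -0.688758, cos λ = 0.724991.
North component: ΔN = −sin φ cos λ·ΔX − sin φ sin λ·ΔY + cos φ·ΔZ = −(-0.705873)(0.724991)(449) − (-0.705873)(-0.688758)(283) + (0.708339)(-88) = 29.85 m.
1° of latitude spans πR/180 = 111317 m, so Δφ = 29.85 / 111317 × 3600 = 0.966″.

Δφ = 0.97″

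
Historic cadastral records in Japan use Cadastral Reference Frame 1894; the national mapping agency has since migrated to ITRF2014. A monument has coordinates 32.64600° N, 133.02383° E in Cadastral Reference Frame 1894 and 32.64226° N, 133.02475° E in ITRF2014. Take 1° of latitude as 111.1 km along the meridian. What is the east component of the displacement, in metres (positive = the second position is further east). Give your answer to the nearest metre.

Δφ = 32.64226° − 32.64600° = -0.00374°; Δλ = 133.02475° − 133.02383° = +0.00092°.
ΔN = Δφ × 111100 = -415.5 m; ΔE = Δλ × 111100 × cos(32.64600°) = +0.00092 × 111100 × 0.842020 = 86.1 m.

ΔE = 86 m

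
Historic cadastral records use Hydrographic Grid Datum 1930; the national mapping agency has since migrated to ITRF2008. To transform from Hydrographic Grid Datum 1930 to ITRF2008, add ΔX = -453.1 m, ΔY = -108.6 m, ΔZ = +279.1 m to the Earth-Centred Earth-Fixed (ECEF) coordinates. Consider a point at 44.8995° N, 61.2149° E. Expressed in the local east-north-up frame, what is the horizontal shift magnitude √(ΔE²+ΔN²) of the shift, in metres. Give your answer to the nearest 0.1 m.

The local east axis at (φ, λ) is (−sin λ, cos λ, 0), so ΔE = −sin(61.2149°)·(-453.1) + cos(61.2149°)·(-108.6) = 344.82 m.
The local north axis is (−sin φ cos λ, −sin φ sin λ, cos φ), giving ΔN = 154.005 + 67.185 + 197.699 = 418.89 m.
Horizontal magnitude = √(ΔE² + ΔN²) = √(344.82² + 418.89²) = 542.56 m.

542.6 m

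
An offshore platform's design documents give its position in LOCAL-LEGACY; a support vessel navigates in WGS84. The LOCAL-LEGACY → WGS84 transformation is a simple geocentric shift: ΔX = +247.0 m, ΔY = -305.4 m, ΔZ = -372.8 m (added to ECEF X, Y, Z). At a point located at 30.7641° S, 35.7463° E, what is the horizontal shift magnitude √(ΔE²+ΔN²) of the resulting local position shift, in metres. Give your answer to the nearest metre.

499 m

At φ = -30.7641°, λ = 35.7463°: sin φ = -0.511505, cos φ = 0.859281, sin λ = 0.584197, cos λ = 0.811612.
ΔE = −sin λ·ΔX + cos λ·ΔY = −(0.584197)·(247.0) + (0.811612)·(-305.4) = -392.16 m.
ΔN = −sin φ cos λ·ΔX − sin φ sin λ·ΔY + cos φ·ΔZ = −(-0.511505)(0.811612)(247.0) − (-0.511505)(0.584197)(-305.4) + (0.859281)(-372.8) = -309.06 m.
Horizontal magnitude = √(ΔE² + ΔN²) = √((-392.16)² + (-309.06)²) = 499.31 m.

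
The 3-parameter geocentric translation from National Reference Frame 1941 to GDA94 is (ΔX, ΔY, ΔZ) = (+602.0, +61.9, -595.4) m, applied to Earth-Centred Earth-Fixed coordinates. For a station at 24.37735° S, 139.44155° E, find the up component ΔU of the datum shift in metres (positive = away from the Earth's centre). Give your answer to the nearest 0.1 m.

ΔU = -134.2 m

At φ = -24.37735°, λ = 139.44155°: sin φ = -0.412744, cos φ = 0.910847, sin λ = 0.650223, cos λ = -0.759743.
ΔU = cos φ cos λ·ΔX + cos φ sin λ·ΔY + sin φ·ΔZ = (0.910847)(-0.759743)(602.0) + (0.910847)(0.650223)(61.9) + (-0.412744)(-595.4) = -134.18 m.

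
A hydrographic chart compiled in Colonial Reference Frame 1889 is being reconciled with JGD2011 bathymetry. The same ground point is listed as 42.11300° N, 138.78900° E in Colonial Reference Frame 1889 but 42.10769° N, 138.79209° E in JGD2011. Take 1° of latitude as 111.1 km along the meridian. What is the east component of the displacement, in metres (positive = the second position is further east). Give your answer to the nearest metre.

ΔE = 255 m

Δφ = 42.10769° − 42.11300° = -0.00531°; Δλ = 138.79209° − 138.78900° = +0.00309°.
ΔN = Δφ × 111100 = -589.9 m; ΔE = Δλ × 111100 × cos(42.11300°) = +0.00309 × 111100 × 0.741824 = 254.7 m.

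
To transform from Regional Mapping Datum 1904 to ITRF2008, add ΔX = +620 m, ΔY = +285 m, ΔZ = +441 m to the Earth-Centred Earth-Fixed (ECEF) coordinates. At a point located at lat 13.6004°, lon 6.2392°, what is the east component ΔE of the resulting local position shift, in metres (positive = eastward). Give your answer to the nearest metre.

ΔE = 216 m

The local east axis at (φ, λ) is (−sin λ, cos λ, 0), so ΔE = −sin(6.2392°)·620 + cos(6.2392°)·285 = 215.93 m.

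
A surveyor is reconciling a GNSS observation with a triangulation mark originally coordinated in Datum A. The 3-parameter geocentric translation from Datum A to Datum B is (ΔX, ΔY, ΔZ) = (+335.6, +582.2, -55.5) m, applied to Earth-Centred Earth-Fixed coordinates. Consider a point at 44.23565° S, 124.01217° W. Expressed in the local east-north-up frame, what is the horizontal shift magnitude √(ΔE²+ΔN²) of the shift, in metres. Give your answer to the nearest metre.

510 m

The local east axis at (φ, λ) is (−sin λ, cos λ, 0), so ΔE = −sin(-124.01217°)·335.6 + cos(-124.01217°)·582.2 = -47.48 m.
The local north axis is (−sin φ cos λ, −sin φ sin λ, cos φ), giving ΔN = -130.958 − 336.665 − 39.764 = -507.39 m.
Horizontal magnitude = √(ΔE² + ΔN²) = √((-47.48)² + (-507.39)²) = 509.60 m.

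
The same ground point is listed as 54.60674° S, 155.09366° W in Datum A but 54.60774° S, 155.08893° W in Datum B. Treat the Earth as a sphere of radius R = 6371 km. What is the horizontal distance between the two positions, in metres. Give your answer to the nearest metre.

Δφ = -54.60774° − -54.60674° = -0.00100°; Δλ = -155.08893° − -155.09366° = +0.00473°.
1° along a meridian = πR/180 = 111195 m.
ΔN = Δφ × 111195 = -111.2 m; ΔE = Δλ × 111195 × cos(-54.60674°) = +0.00473 × 111195 × 0.579185 = 304.6 m.
Distance = √(ΔE² + ΔN²) = √(304.6² + (-111.2)²) = 324.3 m.

324 m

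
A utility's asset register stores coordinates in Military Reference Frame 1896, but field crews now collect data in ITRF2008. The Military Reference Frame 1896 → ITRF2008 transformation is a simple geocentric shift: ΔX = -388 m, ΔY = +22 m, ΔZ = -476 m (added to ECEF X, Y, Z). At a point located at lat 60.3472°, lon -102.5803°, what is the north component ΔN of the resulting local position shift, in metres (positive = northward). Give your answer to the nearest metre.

The local north axis is (−sin φ cos λ, −sin φ sin λ, cos φ), giving ΔN = -73.442 + 18.660 − 235.498 = -290.28 m.

ΔN = -290 m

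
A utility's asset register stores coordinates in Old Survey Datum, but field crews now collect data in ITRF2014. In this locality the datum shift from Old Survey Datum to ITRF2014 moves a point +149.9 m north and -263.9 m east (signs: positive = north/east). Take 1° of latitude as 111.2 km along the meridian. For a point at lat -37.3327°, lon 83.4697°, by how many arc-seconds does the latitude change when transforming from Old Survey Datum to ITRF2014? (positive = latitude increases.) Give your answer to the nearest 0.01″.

1° of latitude = 111.2 km, so Δφ = 149.9 / 111200 = 0.0013480° = 4.853″.

Δφ = 4.85″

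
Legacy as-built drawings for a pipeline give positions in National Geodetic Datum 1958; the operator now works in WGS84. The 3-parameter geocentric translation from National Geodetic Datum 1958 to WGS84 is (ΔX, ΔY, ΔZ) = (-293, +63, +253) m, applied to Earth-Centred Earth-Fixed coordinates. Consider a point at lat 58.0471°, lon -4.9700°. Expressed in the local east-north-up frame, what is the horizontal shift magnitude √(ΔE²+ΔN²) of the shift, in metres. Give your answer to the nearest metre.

388 m

The local east axis at (φ, λ) is (−sin λ, cos λ, 0), so ΔE = −sin(-4.9700°)·(-293) + cos(-4.9700°)·63 = 37.38 m.
The local north axis is (−sin φ cos λ, −sin φ sin λ, cos φ), giving ΔN = 247.671 + 4.631 + 133.893 = 386.20 m.
Horizontal magnitude = √(ΔE² + ΔN²) = √(37.38² + 386.20²) = 388.00 m.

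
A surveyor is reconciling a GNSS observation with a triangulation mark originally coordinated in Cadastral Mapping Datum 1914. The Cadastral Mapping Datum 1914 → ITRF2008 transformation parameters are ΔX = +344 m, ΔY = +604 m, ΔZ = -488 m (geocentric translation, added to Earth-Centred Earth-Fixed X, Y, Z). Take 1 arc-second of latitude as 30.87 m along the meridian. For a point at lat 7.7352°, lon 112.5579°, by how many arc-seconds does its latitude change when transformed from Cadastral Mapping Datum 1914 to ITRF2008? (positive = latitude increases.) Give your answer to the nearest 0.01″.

sin φ = 0.134595, cos φ = 0.990901, sin λ = 0.923492, cos λ = -0.383617.
North component: ΔN = −sin φ cos λ·ΔX − sin φ sin λ·ΔY + cos φ·ΔZ = −(0.134595)(-0.383617)(344) − (0.134595)(0.923492)(604) + (0.990901)(-488) = -540.87 m.
1° of latitude spans 3600 × 30.87 = 111132 m, so Δφ = -540.87 / 111132 × 3600 = -17.521″.

Δφ = -17.52″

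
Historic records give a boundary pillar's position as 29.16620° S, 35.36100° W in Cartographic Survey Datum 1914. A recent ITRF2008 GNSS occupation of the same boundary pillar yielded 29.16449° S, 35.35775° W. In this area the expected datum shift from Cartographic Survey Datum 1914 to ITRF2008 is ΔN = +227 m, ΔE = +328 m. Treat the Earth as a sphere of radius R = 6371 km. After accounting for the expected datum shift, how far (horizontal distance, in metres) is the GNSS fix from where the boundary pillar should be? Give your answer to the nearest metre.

Observed coordinate differences: Δφ = +0.00171°, Δλ = +0.00325°.
Converting to metres (1° lat = 111195 m, cos φ = 0.873210): observed ΔN = 190.1 m, observed ΔE = 315.6 m.
Subtracting the expected shift leaves a residual of 190.1 − (227) = -36.9 m north and 315.6 − (328) = -12.4 m east.
Residual distance = √((-36.9)² + (-12.4)²) = 38.9 m.

39 m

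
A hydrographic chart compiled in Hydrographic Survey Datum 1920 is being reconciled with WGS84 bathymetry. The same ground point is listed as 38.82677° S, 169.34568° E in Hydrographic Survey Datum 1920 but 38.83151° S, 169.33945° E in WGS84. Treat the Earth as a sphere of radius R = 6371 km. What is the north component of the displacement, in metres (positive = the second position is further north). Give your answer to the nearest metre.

ΔN = -527 m

Δφ = -38.83151° − -38.82677° = -0.00474°; Δλ = 169.33945° − 169.34568° = -0.00623°.
1° along a meridian = πR/180 = 111195 m.
ΔN = Δφ × 111195 = -527.1 m; ΔE = Δλ × 111195 × cos(-38.82677°) = -0.00623 × 111195 × 0.779045 = -539.7 m.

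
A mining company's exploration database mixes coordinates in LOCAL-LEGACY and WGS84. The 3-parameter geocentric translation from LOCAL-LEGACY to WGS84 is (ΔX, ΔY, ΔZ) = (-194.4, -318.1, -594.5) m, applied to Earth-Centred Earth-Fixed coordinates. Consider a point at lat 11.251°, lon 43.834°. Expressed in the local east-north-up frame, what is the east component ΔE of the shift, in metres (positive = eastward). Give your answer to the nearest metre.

At φ = 11.251°, λ = 43.834°: sin φ = 0.195107, cos φ = 0.980782, sin λ = 0.692571, cos λ = 0.721349.
ΔE = −sin λ·ΔX + cos λ·ΔY = −(0.692571)·(-194.4) + (0.721349)·(-318.1) = -94.83 m.

ΔE = -95 m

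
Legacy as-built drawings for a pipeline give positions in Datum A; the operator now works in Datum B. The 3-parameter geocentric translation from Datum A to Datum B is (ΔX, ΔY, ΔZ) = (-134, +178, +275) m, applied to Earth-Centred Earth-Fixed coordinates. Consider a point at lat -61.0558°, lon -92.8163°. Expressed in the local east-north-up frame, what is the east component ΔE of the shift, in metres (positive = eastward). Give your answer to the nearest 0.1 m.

The local east axis at (φ, λ) is (−sin λ, cos λ, 0), so ΔE = −sin(-92.8163°)·(-134) + cos(-92.8163°)·178 = -142.58 m.

ΔE = -142.6 m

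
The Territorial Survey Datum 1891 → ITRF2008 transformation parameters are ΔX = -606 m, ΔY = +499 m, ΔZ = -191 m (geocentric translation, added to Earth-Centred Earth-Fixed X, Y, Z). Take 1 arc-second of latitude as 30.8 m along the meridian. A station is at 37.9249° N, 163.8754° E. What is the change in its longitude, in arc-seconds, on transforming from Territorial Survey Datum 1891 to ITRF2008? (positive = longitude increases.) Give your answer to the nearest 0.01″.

sin φ = 0.614628, cos φ = 0.788817, sin λ = 0.277727, cos λ = -0.960660.
East component: ΔE = −sin λ·ΔX + cos λ·ΔY = −(0.277727)(-606) + (-0.960660)(499) = -311.07 m.
1° of latitude spans 3600 × 30.80 = 110880 m; at latitude φ, 1° of longitude spans that × cos φ = 87464.0 m, so Δλ = -311.07 / 87464.0 × 3600 = -12.803″.

Δλ = -12.80″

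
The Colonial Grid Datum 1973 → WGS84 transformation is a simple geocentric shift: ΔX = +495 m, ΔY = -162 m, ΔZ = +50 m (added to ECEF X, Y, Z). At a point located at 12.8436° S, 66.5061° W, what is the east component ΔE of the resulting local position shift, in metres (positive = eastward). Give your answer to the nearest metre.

The local east axis at (φ, λ) is (−sin λ, cos λ, 0), so ΔE = −sin(-66.5061°)·495 + cos(-66.5061°)·(-162) = 389.38 m.

ΔE = 389 m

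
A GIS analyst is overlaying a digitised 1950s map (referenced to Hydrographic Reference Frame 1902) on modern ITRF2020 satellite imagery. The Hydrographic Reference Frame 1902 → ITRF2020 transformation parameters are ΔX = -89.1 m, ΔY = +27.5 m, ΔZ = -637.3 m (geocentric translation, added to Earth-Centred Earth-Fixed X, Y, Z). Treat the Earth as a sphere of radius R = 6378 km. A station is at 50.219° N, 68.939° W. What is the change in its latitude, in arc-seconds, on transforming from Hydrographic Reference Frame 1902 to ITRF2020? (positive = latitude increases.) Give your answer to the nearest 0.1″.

Δφ = -11.8″

sin φ = 0.768496, cos φ = 0.639855, sin λ = -0.933198, cos λ = 0.359362.
North component: ΔN = −sin φ cos λ·ΔX − sin φ sin λ·ΔY + cos φ·ΔZ = −(0.768496)(0.359362)(-89.1) − (0.768496)(-0.933198)(27.5) + (0.639855)(-637.3) = -363.45 m.
1° of latitude spans πR/180 = 111317 m, so Δφ = -363.45 / 111317 × 3600 = -11.754″.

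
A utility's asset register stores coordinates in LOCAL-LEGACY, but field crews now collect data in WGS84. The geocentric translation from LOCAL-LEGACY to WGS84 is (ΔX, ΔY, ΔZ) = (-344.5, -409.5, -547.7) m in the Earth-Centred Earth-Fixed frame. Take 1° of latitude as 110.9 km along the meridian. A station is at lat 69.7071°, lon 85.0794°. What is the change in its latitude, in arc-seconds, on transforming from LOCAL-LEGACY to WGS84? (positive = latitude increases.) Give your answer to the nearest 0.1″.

Δφ = 7.2″

sin φ = 0.937932, cos φ = 0.346819, sin λ = 0.996315, cos λ = 0.085775.
North component: ΔN = −sin φ cos λ·ΔX − sin φ sin λ·ΔY + cos φ·ΔZ = −(0.937932)(0.085775)(-344.5) − (0.937932)(0.996315)(-409.5) + (0.346819)(-547.7) = 220.43 m.
1° of latitude spans 110900 m, so Δφ = 220.43 / 110900 × 3600 = 7.156″.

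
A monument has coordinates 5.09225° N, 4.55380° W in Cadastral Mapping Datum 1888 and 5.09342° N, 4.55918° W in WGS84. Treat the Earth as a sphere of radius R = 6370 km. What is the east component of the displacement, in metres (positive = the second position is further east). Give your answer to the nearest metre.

Δφ = 5.09342° − 5.09225° = +0.00117°; Δλ = -4.55918° − -4.55380° = -0.00538°.
1° along a meridian = πR/180 = 111177 m.
ΔN = Δφ × 111177 = 130.1 m; ΔE = Δλ × 111177 × cos(5.09225°) = -0.00538 × 111177 × 0.996053 = -595.8 m.

ΔE = -596 m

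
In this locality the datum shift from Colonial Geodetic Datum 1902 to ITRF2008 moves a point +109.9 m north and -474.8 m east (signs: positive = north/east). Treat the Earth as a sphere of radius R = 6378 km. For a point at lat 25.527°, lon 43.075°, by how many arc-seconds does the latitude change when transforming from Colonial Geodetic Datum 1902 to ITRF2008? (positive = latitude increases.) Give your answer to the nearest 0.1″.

Δφ = 3.6″

On a sphere of radius R, 1 rad of latitude = R, so Δφ = ΔN / R = 109.9 / 6378000 = 1.7231e-05 rad = 3.554″.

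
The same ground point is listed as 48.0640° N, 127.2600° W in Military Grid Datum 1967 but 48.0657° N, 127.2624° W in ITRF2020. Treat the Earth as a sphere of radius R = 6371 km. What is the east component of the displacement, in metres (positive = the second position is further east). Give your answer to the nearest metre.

Δφ = 48.0657° − 48.0640° = +0.0017°; Δλ = -127.2624° − -127.2600° = -0.0024°.
1° along a meridian = πR/180 = 111195 m.
ΔN = Δφ × 111195 = 189.0 m; ΔE = Δλ × 111195 × cos(48.0640°) = -0.0024 × 111195 × 0.668300 = -178.3 m.

ΔE = -178 m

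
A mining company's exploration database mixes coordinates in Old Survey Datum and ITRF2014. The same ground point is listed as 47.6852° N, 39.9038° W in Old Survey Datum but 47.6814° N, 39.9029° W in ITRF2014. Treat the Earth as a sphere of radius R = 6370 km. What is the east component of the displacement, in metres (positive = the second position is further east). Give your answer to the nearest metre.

Δφ = 47.6814° − 47.6852° = -0.0038°; Δλ = -39.9029° − -39.9038° = +0.0009°.
1° along a meridian = πR/180 = 111177 m.
ΔN = Δφ × 111177 = -422.5 m; ΔE = Δλ × 111177 × cos(47.6852°) = +0.0009 × 111177 × 0.673204 = 67.4 m.

ΔE = 67 m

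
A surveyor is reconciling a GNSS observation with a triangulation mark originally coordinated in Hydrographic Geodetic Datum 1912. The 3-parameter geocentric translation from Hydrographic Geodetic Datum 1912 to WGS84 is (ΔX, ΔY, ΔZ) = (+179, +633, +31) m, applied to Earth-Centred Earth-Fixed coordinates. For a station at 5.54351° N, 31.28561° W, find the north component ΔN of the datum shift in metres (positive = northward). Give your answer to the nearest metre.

ΔN = 48 m

At φ = 5.54351°, λ = -31.28561°: sin φ = 0.096602, cos φ = 0.995323, sin λ = -0.519304, cos λ = 0.854589.
ΔN = −sin φ cos λ·ΔX − sin φ sin λ·ΔY + cos φ·ΔZ = −(0.096602)(0.854589)(179) − (0.096602)(-0.519304)(633) + (0.995323)(31) = 47.83 m.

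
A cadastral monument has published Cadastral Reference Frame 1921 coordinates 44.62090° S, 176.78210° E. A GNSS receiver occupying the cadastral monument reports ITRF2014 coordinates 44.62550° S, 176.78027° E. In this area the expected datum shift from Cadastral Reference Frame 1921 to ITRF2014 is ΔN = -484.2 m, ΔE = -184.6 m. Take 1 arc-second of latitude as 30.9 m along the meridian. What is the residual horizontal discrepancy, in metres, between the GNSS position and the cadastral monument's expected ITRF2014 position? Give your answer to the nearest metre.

48 m

Observed coordinate differences: Δφ = -0.00460°, Δλ = -0.00183°.
Converting to metres (1° lat = 111240 m, cos φ = 0.711770): observed ΔN = -511.7 m, observed ΔE = -144.9 m.
Subtracting the expected shift leaves a residual of -511.7 − (-484.2) = -27.5 m north and -144.9 − (-184.6) = 39.7 m east.
Residual distance = √((-27.5)² + 39.7²) = 48.3 m.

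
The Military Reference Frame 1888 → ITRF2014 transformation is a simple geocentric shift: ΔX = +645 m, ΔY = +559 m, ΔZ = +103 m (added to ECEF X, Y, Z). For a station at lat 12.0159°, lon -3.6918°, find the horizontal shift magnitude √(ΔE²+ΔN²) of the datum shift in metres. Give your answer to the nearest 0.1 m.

At φ = 12.0159°, λ = -3.6918°: sin φ = 0.208183, cos φ = 0.978090, sin λ = -0.064389, cos λ = 0.997925.
ΔE = −sin λ·ΔX + cos λ·ΔY = −(-0.064389)·(645) + (0.997925)·(559) = 599.37 m.
ΔN = −sin φ cos λ·ΔX − sin φ sin λ·ΔY + cos φ·ΔZ = −(0.208183)(0.997925)(645) − (0.208183)(-0.064389)(559) + (0.978090)(103) = -25.76 m.
Horizontal magnitude = √(ΔE² + ΔN²) = √(599.37² + (-25.76)²) = 599.92 m.

599.9 m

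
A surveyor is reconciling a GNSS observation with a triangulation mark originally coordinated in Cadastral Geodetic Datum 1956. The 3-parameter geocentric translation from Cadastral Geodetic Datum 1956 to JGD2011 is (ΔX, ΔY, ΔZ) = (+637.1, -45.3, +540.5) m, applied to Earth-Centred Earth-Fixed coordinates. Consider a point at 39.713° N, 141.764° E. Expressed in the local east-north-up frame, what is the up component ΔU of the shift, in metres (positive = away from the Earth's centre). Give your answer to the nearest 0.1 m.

ΔU = -61.2 m

At φ = 39.713°, λ = 141.764°: sin φ = 0.638942, cos φ = 0.769255, sin λ = 0.618902, cos λ = -0.785468.
ΔU = cos φ cos λ·ΔX + cos φ sin λ·ΔY + sin φ·ΔZ = (0.769255)(-0.785468)(637.1) + (0.769255)(0.618902)(-45.3) + (0.638942)(540.5) = -61.17 m.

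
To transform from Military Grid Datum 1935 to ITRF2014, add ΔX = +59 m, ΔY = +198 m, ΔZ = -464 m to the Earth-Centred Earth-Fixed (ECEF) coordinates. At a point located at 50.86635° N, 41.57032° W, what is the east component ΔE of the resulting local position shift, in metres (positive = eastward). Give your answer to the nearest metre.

ΔE = 187 m

At φ = 50.86635°, λ = -41.57032°: sin φ = 0.775676, cos φ = 0.631131, sin λ = -0.663539, cos λ = 0.748142.
ΔE = −sin λ·ΔX + cos λ·ΔY = −(-0.663539)·(59) + (0.748142)·(198) = 187.28 m.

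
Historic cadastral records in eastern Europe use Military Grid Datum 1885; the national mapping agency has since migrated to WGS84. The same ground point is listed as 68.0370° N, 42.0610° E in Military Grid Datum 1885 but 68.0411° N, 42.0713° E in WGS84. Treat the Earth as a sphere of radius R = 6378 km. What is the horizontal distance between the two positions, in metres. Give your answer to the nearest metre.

Δφ = 68.0411° − 68.0370° = +0.0041°; Δλ = 42.0713° − 42.0610° = +0.0103°.
1° along a meridian = πR/180 = 111317 m.
ΔN = Δφ × 111317 = 456.4 m; ΔE = Δλ × 111317 × cos(68.0370°) = +0.0103 × 111317 × 0.374008 = 428.8 m.
Distance = √(ΔE² + ΔN²) = √(428.8² + 456.4²) = 626.3 m.

626 m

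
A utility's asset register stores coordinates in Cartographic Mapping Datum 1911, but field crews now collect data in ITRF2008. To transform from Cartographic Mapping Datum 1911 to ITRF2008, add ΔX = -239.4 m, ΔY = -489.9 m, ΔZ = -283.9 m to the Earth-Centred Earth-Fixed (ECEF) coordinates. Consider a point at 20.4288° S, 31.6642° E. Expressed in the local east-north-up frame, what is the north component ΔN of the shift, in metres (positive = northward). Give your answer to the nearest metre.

At φ = -20.4288°, λ = 31.6642°: sin φ = -0.349043, cos φ = 0.937107, sin λ = 0.524940, cos λ = 0.851139.
ΔN = −sin φ cos λ·ΔX − sin φ sin λ·ΔY + cos φ·ΔZ = −(-0.349043)(0.851139)(-239.4) − (-0.349043)(0.524940)(-489.9) + (0.937107)(-283.9) = -426.93 m.

ΔN = -427 m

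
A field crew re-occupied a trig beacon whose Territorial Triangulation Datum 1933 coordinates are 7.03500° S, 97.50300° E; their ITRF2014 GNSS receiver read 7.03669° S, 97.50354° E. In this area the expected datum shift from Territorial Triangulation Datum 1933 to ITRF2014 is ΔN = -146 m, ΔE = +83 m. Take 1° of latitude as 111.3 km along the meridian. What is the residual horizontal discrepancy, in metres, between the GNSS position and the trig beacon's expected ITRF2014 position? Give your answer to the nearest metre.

Observed coordinate differences: Δφ = -0.00169°, Δλ = +0.00054°.
Converting to metres (1° lat = 111300 m, cos φ = 0.992472): observed ΔN = -188.1 m, observed ΔE = 59.6 m.
Subtracting the expected shift leaves a residual of -188.1 − (-146) = -42.1 m north and 59.6 − (83) = -23.4 m east.
Residual distance = √((-42.1)² + (-23.4)²) = 48.1 m.

48 m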